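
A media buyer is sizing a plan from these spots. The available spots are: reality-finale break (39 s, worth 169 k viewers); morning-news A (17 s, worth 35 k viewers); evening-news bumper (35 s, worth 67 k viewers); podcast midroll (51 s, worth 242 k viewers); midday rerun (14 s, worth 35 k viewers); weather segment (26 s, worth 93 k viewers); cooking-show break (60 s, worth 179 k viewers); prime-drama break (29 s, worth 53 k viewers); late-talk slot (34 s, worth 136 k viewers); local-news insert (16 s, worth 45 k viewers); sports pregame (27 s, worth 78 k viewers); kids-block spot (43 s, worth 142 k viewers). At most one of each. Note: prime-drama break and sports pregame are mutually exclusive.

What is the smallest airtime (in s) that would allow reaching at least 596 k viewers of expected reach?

Minimise s subject to total expected reach ≥ 596.
Taking reality-finale break + podcast midroll + local-news insert + kids-block spot gives 598 (≥ 596) for 149 s.
Any bundle with less than 149 s falls short of 596.

149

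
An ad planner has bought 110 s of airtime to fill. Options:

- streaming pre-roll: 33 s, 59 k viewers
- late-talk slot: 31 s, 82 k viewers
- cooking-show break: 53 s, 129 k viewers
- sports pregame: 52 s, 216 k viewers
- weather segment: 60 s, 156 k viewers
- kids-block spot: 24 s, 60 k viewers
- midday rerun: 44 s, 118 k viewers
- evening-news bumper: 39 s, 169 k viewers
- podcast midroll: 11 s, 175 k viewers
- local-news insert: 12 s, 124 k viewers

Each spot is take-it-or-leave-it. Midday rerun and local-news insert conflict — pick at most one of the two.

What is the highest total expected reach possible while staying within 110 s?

597

Ranking by ratio (expected reach/s): podcast midroll 15.91, local-news insert 10.33, evening-news bumper 4.33.
Taking late-talk slot + sports pregame + podcast midroll + local-news insert: 106 s used, 597 in expected reach.
Runner-up sports pregame + kids-block spot + podcast midroll + local-news insert tops out at 575.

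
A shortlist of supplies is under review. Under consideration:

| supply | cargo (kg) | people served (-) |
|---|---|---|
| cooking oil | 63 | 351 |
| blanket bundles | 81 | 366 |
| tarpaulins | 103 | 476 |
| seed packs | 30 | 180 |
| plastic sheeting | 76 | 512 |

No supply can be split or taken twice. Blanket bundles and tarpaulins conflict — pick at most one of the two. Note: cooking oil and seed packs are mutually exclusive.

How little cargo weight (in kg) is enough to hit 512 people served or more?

76

Need the lightest bundle worth ≥ 512.
plastic sheeting: 512 people served at 76 kg.
Any bundle with less than 76 kg falls short of 512.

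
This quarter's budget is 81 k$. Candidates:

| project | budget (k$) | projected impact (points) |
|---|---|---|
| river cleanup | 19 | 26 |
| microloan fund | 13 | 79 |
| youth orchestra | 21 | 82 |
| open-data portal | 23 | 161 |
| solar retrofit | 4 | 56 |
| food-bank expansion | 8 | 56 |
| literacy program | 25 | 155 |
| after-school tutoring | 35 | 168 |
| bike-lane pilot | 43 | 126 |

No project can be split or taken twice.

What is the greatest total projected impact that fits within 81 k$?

Filling by ratio: microloan fund + open-data portal + solar retrofit + food-bank expansion + literacy program for 507, with 8 k$ left unused.
Replace microloan fund with youth orchestra: the trade gains 3 net, giving 510 at 81 k$.
Runner-up microloan fund + open-data portal + solar retrofit + food-bank expansion + literacy program tops out at 507.

510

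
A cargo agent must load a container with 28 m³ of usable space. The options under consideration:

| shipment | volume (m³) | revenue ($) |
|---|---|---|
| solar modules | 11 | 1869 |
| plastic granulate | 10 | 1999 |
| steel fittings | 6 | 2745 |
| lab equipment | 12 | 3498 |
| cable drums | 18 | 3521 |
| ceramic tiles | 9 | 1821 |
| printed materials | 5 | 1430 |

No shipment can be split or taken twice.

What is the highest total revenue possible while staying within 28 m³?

Taking the top-ratio shipments first gives steel fittings + lab equipment + printed materials for 7673 (23 m³).
Dropping printed materials frees 5 m³; slotting in plastic granulate (10 m³) lifts the total to 8242 at 28 m³.

8242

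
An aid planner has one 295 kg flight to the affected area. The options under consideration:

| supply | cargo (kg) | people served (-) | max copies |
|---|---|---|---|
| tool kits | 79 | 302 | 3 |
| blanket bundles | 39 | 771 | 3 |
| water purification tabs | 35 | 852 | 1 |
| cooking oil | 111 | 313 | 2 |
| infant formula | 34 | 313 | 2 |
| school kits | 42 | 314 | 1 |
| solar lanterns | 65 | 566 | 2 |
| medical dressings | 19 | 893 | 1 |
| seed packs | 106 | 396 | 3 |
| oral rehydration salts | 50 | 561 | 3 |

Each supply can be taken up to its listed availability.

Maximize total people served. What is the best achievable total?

5245

Ranking by ratio (people served/kg): medical dressings 47.00, water purification tabs 24.34, blanket bundles 19.77.
Filling by ratio: 3×blanket bundles + water purification tabs + medical dressings + 2×oral rehydration salts for 5180, with 24 kg left unused.
Replace oral rehydration salts with 2×infant formula: the trade gains 65 net, giving 5245 at 289 kg.
Nothing else within 295 kg beats 5245.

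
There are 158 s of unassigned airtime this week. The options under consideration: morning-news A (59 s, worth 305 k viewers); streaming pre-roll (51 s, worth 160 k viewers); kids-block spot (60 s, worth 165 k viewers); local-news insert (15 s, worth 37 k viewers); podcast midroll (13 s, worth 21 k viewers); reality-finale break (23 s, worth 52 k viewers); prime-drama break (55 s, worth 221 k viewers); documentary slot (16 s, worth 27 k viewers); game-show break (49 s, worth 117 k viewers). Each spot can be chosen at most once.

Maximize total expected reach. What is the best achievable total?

615

Morning-news A + local-news insert + reality-finale break + prime-drama break uses 152 of the 158 s and totals 615.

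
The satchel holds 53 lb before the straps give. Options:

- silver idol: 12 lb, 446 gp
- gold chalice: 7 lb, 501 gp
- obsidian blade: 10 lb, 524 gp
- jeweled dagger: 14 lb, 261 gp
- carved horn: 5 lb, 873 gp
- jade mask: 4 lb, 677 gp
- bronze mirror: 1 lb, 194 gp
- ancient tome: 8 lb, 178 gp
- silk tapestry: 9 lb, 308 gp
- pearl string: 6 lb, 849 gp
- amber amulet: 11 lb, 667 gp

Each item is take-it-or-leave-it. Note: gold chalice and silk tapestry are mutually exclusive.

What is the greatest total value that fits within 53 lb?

Taking gold chalice + obsidian blade + carved horn + jade mask + bronze mirror + ancient tome + pearl string + amber amulet: 52 lb used, 4463 in value.
The closest alternative, gold chalice + obsidian blade + carved horn + jade mask + bronze mirror + pearl string + amber amulet, reaches only 4285.

4463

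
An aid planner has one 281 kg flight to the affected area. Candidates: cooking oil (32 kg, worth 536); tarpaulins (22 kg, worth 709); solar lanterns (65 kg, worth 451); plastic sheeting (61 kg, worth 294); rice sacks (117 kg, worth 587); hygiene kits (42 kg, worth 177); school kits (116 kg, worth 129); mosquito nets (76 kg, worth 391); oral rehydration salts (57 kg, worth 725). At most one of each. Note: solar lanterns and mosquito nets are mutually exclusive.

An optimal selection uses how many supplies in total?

6

Optimal total is 2892.
cooking oil + tarpaulins + solar lanterns + plastic sheeting + hygiene kits + oral rehydration salts hits 2892 at 279 kg.
Any selection reaching 2892 contains exactly 6 supplies.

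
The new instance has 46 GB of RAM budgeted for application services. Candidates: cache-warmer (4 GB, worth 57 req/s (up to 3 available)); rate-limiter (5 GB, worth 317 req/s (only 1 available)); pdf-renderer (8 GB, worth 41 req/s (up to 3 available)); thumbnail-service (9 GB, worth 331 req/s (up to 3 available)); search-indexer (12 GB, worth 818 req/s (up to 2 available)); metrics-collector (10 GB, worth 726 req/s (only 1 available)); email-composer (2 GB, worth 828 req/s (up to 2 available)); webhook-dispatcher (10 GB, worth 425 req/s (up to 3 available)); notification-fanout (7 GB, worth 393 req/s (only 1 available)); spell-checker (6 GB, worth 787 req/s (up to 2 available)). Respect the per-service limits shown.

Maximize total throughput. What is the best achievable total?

Filling by ratio: rate-limiter + search-indexer + metrics-collector + 2×email-composer + 2×spell-checker for 5091, with 3 GB left unused.
Replace metrics-collector with search-indexer: the trade gains 92 net, giving 5183 at 45 GB.
That's the maximum — no swap from here does better than 5183.

5183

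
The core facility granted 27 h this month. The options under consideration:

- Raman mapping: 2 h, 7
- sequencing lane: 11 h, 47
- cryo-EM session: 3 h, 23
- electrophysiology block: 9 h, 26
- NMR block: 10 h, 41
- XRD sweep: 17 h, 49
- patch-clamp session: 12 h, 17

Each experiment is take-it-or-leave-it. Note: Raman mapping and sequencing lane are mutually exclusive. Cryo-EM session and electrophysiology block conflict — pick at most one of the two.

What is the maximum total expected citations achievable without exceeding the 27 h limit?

111

Taking sequencing lane + cryo-EM session + NMR block: 24 h used, 111 in expected citations.
Nothing else feasible within 27 h beats 111.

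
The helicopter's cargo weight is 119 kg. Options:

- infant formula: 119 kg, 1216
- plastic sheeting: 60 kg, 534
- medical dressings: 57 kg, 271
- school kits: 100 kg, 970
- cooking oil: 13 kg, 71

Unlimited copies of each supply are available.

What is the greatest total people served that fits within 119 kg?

1216

Ranking by ratio (people served/kg): infant formula 10.22, school kits 9.70, plastic sheeting 8.90, cooking oil 5.46.
Best packing: infant formula — 119 kg, 1216 total.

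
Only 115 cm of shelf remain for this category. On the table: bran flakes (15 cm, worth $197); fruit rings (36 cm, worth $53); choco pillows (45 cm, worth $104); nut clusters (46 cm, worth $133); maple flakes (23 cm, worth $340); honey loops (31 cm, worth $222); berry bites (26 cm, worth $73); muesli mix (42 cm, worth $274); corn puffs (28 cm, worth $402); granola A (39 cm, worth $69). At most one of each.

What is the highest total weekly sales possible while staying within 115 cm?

1213

Filling by ratio: bran flakes + maple flakes + honey loops + corn puffs for 1161, with 18 cm left unused.
The 31 cm tied up in honey loops is better spent on muesli mix — total rises to 1213 (108 cm).
Nothing else within 115 cm beats 1213.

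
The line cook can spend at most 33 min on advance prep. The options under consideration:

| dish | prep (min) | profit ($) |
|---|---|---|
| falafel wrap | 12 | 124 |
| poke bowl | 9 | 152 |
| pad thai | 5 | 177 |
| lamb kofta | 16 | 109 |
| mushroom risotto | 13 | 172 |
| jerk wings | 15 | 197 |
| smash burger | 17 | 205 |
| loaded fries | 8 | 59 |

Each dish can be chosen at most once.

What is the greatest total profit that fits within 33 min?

A density-first pass picks poke bowl + pad thai + mushroom risotto — 501 at 27 min.
Dropping poke bowl frees 9 min; slotting in jerk wings (15 min) lifts the total to 546 at 33 min.
Next best is poke bowl + pad thai + smash burger at 534 (31 min) — short by 12.

546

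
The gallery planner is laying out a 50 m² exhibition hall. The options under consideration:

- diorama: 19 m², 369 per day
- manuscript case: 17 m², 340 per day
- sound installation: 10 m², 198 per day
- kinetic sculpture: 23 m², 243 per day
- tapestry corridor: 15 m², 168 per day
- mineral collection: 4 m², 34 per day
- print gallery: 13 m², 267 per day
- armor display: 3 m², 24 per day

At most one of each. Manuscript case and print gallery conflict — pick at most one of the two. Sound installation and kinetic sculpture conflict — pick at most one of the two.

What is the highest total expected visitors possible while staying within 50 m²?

941

Taking diorama + manuscript case + sound installation + mineral collection: 50 m² used, 941 in expected visitors.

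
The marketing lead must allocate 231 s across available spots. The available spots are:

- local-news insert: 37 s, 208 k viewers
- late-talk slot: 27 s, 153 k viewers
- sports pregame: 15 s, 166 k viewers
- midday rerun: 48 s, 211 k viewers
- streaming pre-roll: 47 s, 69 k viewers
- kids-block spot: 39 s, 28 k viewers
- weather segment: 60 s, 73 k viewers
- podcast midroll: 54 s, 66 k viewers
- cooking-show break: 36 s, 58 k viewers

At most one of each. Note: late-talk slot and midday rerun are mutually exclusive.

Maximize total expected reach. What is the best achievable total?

Local-news insert + sports pregame + midday rerun + streaming pre-roll + kids-block spot + cooking-show break uses 222 of the 231 s and totals 740.
The closest alternative, local-news insert + sports pregame + midday rerun + kids-block spot + podcast midroll + cooking-show break, reaches only 737.

740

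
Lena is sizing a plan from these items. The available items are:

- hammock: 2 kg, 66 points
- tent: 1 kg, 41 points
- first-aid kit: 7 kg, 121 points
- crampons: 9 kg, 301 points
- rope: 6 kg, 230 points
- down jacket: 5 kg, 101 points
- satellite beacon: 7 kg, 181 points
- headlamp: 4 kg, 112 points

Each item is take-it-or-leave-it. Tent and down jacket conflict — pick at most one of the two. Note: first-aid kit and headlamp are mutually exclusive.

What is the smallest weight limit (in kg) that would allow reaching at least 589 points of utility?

Look for the lowest-weight combination reaching 589.
hammock + crampons + rope: 597 utility at 17 kg.
Any bundle with less than 17 kg falls short of 589.

17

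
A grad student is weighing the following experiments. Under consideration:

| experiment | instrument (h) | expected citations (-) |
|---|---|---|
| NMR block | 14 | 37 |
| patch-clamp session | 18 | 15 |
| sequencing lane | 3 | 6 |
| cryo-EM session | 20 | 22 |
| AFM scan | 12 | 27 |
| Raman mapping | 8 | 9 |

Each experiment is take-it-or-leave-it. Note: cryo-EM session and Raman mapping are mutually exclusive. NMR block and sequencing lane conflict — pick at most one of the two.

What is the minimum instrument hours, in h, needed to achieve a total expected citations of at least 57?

26

Minimise h subject to total expected citations ≥ 57.
Taking NMR block + AFM scan gives 64 (≥ 57) for 26 h.
Any bundle with less than 26 h falls short of 57.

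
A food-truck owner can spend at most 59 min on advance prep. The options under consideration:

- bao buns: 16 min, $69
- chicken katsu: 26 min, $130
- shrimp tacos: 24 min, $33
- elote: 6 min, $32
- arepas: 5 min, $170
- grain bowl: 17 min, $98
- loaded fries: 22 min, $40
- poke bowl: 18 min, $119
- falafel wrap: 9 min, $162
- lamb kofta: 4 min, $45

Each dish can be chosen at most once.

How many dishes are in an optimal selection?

6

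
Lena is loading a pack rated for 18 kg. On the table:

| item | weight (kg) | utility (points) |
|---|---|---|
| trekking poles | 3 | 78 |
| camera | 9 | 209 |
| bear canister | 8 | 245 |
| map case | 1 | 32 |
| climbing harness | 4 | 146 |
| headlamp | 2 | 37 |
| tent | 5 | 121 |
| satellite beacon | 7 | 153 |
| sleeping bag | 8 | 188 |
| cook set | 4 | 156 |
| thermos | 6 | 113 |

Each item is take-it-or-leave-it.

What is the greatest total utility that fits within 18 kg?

584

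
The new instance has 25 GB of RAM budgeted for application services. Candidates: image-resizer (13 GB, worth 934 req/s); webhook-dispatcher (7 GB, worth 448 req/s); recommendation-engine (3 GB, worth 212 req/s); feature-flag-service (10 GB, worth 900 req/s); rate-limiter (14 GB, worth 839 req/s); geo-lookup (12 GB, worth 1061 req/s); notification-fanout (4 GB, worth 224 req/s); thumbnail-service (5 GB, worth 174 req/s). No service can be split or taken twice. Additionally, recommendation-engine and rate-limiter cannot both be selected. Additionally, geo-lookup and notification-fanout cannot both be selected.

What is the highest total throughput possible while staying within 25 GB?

2173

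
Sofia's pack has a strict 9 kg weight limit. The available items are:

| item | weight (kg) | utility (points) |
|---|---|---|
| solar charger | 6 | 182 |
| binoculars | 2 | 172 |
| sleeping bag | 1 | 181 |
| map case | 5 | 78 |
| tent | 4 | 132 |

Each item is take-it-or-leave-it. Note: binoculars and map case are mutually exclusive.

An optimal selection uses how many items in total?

Optimal total is 535.
For example solar charger + binoculars + sleeping bag achieves it, using 9 kg.
Any selection reaching 535 contains exactly 3 items.

3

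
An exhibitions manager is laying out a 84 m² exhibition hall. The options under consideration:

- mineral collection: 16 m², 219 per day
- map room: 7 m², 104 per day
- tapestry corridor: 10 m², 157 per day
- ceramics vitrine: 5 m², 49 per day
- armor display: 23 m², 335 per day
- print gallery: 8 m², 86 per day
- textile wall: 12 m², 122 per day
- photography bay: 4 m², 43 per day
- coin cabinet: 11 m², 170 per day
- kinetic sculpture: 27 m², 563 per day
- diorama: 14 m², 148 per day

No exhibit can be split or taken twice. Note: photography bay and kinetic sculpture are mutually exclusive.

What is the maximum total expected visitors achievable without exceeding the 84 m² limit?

1391

Taking mineral collection + map room + armor display + coin cabinet + kinetic sculpture: 84 m² used, 1391 in expected visitors.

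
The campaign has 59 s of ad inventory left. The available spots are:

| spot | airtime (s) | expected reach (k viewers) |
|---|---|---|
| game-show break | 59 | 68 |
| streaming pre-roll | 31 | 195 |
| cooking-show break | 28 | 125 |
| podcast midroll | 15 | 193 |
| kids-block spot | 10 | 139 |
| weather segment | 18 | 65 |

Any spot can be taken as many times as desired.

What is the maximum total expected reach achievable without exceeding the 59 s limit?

749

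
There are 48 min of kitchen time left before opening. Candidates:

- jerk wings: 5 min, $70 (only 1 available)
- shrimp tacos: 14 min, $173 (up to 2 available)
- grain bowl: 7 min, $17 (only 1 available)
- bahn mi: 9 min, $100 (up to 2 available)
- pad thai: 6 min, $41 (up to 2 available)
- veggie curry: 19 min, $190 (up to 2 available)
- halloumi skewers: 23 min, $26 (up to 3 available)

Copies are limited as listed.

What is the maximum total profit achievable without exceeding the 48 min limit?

Best packing: jerk wings + 2×shrimp tacos + bahn mi + pad thai — 48 min, 557 total.
Nothing else within 48 min beats 557.

557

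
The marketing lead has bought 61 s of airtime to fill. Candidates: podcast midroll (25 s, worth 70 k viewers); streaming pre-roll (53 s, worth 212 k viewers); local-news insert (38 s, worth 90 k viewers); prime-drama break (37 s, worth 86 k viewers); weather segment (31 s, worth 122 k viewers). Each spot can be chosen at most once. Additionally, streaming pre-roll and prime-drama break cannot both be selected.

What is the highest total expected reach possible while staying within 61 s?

212

The ratio ordering already packs tightly: streaming pre-roll, 53 s, 212.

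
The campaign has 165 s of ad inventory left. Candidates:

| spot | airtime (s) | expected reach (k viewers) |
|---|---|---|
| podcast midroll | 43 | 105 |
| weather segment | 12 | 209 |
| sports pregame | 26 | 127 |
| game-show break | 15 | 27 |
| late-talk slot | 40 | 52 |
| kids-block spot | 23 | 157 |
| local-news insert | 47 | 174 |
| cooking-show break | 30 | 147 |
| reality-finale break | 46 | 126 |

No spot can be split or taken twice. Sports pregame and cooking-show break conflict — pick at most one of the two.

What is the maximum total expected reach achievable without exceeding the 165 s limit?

813

By expected reach per s: weather segment 17.42, kids-block spot 6.83, cooking-show break 4.90, sports pregame 4.88 lead.
Weather segment + kids-block spot + local-news insert + cooking-show break + reality-finale break uses 158 of the 165 s and totals 813.
The closest alternative, weather segment + sports pregame + kids-block spot + local-news insert + reality-finale break, reaches only 793.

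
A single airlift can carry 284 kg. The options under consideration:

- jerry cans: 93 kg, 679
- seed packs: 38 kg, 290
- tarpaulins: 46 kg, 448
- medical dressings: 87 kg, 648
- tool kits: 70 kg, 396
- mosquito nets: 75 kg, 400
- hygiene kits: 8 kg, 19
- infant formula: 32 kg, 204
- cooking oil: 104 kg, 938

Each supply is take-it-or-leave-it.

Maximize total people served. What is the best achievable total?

2355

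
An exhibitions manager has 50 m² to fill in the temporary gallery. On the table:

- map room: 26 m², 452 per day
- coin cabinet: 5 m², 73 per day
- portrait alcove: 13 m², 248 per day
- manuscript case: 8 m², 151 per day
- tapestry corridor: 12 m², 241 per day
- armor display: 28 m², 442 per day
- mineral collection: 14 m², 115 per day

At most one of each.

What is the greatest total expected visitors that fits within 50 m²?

851

Filling by ratio: coin cabinet + portrait alcove + manuscript case + tapestry corridor for 713, with 12 m² left unused.
Dropping coin cabinet and tapestry corridor frees 17 m²; slotting in map room (26 m²) lifts the total to 851 at 47 m².
Runner-up map room + manuscript case + tapestry corridor tops out at 844.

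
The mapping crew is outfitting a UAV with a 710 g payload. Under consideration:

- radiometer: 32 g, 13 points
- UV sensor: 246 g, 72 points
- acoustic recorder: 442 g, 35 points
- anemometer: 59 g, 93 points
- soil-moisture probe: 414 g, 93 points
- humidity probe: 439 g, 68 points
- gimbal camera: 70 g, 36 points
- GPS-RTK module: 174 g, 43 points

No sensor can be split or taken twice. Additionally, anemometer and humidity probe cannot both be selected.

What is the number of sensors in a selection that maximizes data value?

5

The maximum data value within 710 g is 257.
One optimal bundle: radiometer + UV sensor + anemometer + gimbal camera + GPS-RTK module (581 g).
Every optimal selection uses 5 sensors.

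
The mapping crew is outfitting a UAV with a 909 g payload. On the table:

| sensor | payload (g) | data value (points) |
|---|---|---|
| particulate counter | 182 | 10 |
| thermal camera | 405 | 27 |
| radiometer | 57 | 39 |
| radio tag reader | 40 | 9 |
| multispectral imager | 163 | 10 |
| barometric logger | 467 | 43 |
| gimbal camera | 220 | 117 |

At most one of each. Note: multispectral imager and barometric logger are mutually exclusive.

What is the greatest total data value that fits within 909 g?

208

The ratio ordering already packs tightly: radiometer + radio tag reader + barometric logger + gimbal camera, 784 g, 208.
That's the maximum — no feasible swap from here does better than 208.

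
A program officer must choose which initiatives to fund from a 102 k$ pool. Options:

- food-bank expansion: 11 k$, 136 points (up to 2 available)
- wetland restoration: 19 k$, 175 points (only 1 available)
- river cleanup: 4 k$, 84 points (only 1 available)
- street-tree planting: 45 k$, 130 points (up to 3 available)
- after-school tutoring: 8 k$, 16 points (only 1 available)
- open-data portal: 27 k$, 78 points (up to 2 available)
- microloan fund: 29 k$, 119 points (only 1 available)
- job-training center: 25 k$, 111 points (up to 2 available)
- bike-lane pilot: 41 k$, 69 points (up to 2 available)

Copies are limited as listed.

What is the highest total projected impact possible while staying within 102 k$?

Ranking by ratio (projected impact/k$): river cleanup 21.00, food-bank expansion 12.36, wetland restoration 9.21, job-training center 4.44.
The ratio heuristic lands on 2×food-bank expansion + wetland restoration + river cleanup + 2×job-training center (753) but leaves 7 k$ idle.
Dropping job-training center frees 25 k$; slotting in microloan fund (29 k$) lifts the total to 761 at 99 k$.

761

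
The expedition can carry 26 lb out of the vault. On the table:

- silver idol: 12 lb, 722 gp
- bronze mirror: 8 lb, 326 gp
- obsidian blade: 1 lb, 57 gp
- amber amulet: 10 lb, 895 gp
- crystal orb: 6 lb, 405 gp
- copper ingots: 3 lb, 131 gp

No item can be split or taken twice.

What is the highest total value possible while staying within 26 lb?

Density check — amber amulet 89.50, crystal orb 67.50, silver idol 60.17, obsidian blade 57.00 are the best per lb.
Greedy by ratio would take obsidian blade + amber amulet + crystal orb + copper ingots: 20 lb used, total 1488.
The 6 lb tied up in crystal orb is better spent on silver idol — total rises to 1805 (26 lb).
No other feasible combination exceeds 1805.

1805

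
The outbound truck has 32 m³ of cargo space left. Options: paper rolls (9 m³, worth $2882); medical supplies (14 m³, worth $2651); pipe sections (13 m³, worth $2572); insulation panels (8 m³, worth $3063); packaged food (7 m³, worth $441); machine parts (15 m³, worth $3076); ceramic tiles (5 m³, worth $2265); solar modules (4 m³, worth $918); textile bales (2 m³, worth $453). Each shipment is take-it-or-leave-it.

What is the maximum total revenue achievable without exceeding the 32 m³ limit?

Best packing: paper rolls + insulation panels + ceramic tiles + solar modules + textile bales — 28 m³, 9581 total.
An exhaustive check of the 512 subsets confirms 9581.

9581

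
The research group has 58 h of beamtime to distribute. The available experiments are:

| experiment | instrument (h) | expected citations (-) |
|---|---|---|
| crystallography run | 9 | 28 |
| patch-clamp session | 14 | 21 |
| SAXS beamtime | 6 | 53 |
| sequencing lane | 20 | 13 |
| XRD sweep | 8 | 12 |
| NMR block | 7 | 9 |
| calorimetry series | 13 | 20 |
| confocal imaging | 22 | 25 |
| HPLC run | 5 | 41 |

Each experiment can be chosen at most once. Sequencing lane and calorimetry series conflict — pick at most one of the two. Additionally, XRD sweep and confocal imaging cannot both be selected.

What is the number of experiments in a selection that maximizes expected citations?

6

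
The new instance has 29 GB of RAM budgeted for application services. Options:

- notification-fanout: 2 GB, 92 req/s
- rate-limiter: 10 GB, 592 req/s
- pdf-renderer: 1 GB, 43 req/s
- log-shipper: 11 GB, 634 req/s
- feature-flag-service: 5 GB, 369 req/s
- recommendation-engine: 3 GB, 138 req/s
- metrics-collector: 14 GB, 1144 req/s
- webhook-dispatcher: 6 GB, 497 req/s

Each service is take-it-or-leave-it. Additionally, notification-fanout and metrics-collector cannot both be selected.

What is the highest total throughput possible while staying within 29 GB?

Pdf-renderer + feature-flag-service + recommendation-engine + metrics-collector + webhook-dispatcher uses 29 of the 29 GB and totals 2191.

2191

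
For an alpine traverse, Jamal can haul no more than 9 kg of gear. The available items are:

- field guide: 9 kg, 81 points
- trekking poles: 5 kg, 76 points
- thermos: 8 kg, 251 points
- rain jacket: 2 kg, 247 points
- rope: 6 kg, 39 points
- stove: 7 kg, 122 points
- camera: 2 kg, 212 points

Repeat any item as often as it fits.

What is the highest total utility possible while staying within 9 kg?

Density check — rain jacket 123.50, camera 106.00, thermos 31.38, stove 17.43 are the best per kg.
Best packing: 4×rain jacket — 8 kg, 988 total.
That's the maximum — no swap from here does better than 988.

988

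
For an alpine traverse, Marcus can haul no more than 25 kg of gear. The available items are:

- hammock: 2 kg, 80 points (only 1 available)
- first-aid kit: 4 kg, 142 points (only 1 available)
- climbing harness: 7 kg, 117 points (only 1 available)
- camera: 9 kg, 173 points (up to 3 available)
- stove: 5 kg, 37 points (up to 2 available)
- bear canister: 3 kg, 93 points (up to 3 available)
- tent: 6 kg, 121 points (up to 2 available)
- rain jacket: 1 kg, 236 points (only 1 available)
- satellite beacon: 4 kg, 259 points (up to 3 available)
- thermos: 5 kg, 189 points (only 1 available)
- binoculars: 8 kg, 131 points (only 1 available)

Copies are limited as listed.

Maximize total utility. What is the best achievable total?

Density check — rain jacket 236.00, satellite beacon 64.75, hammock 40.00 are the best per kg.
Greedy by ratio would take hammock + first-aid kit + rain jacket + 3×satellite beacon + thermos: 24 kg used, total 1424.
The 2 kg tied up in hammock is better spent on bear canister — total rises to 1437 (25 kg).
Nothing else within 25 kg beats 1437.

1437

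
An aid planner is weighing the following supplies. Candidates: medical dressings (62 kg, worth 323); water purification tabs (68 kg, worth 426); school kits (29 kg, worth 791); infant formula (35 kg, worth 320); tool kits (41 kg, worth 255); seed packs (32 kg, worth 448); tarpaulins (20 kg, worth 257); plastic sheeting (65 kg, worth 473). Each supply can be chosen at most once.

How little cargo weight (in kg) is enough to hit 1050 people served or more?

61

Minimise kg subject to total people served ≥ 1050.
school kits + seed packs: 1239 people served at 61 kg.
No combination under 61 kg hits 1050.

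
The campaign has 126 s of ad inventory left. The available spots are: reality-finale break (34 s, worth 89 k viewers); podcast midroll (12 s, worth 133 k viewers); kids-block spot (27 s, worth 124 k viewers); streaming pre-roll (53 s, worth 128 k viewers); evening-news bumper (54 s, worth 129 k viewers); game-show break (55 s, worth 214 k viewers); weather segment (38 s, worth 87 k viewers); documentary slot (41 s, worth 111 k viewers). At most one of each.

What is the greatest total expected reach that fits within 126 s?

476

A density-first pass picks podcast midroll + kids-block spot + game-show break — 471 at 94 s.
Replace kids-block spot with evening-news bumper: the trade gains 5 net, giving 476 at 121 s.
Nothing else within 126 s beats 476.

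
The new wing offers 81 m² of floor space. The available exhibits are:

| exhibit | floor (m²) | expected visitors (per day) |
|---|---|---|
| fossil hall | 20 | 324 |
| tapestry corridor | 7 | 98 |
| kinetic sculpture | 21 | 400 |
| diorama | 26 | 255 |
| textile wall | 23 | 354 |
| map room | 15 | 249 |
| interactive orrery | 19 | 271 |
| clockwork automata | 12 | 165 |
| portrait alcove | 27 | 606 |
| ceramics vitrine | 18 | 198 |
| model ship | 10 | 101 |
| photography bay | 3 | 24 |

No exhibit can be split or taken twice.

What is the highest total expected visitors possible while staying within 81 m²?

Greedy by ratio would take tapestry corridor + kinetic sculpture + map room + portrait alcove + model ship: 80 m² used, total 1454.
Using the slack differently, fossil hall + kinetic sculpture + clockwork automata + portrait alcove comes to 1495 at 80 m².
Runner-up tapestry corridor + kinetic sculpture + textile wall + portrait alcove + photography bay tops out at 1482.

1495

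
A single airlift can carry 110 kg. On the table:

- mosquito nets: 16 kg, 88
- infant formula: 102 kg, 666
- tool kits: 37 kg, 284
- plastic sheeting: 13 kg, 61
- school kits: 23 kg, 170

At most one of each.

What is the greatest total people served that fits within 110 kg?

666

Taking the top-ratio supplies first gives mosquito nets + tool kits + plastic sheeting + school kits for 603 (89 kg).
A better packing is infant formula: 102 kg, total 666.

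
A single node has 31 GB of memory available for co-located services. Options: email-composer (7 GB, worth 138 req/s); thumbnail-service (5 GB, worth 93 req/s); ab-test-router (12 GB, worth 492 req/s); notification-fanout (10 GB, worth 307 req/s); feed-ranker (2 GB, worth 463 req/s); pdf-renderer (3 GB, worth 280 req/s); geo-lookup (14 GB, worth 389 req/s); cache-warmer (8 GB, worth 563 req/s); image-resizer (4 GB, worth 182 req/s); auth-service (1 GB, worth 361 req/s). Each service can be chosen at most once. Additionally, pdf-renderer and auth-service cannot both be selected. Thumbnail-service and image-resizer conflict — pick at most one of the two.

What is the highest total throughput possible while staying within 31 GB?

Ab-test-router + feed-ranker + cache-warmer + image-resizer + auth-service uses 27 of the 31 GB and totals 2061.
Runner-up email-composer + ab-test-router + feed-ranker + cache-warmer + auth-service tops out at 2017.

2061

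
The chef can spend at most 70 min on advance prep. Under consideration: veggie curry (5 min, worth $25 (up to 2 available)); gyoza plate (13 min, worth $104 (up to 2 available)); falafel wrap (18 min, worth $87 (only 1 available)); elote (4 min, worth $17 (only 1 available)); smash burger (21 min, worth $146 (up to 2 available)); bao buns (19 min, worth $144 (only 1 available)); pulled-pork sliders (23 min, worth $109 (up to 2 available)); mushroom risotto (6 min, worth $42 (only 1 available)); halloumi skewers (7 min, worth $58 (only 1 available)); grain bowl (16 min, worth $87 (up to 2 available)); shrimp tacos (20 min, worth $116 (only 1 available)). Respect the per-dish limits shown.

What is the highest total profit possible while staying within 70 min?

515

By profit per min: halloumi skewers 8.29, gyoza plate 8.00, bao buns 7.58 lead.
A density-first pass picks 2×veggie curry + 2×gyoza plate + bao buns + mushroom risotto + halloumi skewers — 502 at 68 min.
But 2×gyoza plate + elote + smash burger + bao buns fits in 70 min and reaches 515.
Nothing else within 70 min beats 515.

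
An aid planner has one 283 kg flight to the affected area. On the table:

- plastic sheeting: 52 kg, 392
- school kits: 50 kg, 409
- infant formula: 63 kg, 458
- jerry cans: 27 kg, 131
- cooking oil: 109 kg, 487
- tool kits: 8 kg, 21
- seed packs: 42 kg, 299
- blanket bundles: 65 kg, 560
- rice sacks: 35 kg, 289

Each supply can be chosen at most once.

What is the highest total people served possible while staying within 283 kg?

2146

Filling by ratio: plastic sheeting + school kits + infant formula + tool kits + blanket bundles + rice sacks for 2129, with 10 kg left unused.
Replace plastic sheeting and tool kits with jerry cans + seed packs: the trade gains 17 net, giving 2146 at 282 kg.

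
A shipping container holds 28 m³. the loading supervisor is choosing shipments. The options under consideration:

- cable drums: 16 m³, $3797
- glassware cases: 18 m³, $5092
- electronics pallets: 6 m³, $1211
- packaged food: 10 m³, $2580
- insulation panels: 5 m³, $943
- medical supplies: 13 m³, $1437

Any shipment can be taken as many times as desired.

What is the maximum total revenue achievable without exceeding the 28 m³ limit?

Glassware cases + packaged food uses 28 of the 28 m³ and totals 7672.
No other feasible combination exceeds 7672.

7672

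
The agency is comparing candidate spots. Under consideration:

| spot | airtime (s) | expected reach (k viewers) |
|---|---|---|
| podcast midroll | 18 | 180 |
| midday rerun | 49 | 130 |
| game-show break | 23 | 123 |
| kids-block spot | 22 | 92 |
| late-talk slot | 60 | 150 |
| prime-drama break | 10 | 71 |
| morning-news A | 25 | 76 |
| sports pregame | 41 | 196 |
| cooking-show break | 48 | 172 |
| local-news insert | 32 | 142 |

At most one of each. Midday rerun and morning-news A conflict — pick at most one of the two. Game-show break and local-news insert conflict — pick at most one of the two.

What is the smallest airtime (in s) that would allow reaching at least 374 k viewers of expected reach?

Look for the lowest-airtime combination reaching 374.
podcast midroll + game-show break + prime-drama break reaches 374 using 51 s.
No combination under 51 s hits 374.

51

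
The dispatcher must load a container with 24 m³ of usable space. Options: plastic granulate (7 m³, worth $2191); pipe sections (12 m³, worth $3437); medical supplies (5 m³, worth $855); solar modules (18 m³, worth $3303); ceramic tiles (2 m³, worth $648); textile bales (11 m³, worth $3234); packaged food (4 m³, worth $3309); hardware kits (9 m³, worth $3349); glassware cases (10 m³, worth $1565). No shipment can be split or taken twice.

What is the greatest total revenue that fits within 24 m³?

The ratio heuristic lands on plastic granulate + ceramic tiles + packaged food + hardware kits (9497) but leaves 2 m³ idle.
Dropping plastic granulate and ceramic tiles frees 9 m³; slotting in textile bales (11 m³) lifts the total to 9892 at 24 m³.
Nothing else within 24 m³ beats 9892.

9892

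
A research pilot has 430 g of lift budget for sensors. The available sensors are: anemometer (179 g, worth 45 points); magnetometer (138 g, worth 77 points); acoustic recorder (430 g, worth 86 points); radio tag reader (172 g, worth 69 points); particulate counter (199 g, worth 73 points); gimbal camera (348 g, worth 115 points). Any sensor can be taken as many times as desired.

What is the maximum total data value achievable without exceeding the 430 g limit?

231

The ratio ordering already packs tightly: 3×magnetometer, 414 g, 231.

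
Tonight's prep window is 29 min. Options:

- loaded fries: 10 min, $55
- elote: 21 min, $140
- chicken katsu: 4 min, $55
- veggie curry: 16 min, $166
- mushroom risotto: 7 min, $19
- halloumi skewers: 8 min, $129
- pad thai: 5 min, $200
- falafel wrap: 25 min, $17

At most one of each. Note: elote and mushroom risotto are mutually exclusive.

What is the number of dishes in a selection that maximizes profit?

3

Best achievable profit is 495.
One optimal bundle: veggie curry + halloumi skewers + pad thai (29 min).
Any selection reaching 495 contains exactly 3 dishes.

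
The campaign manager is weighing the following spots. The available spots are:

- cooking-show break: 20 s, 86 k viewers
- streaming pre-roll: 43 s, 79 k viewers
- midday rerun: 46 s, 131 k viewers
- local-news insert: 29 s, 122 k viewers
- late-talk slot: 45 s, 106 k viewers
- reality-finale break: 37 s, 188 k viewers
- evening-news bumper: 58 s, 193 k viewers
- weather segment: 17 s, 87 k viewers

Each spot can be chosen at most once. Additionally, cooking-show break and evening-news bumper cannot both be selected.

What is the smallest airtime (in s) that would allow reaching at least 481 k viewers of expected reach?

Look for the lowest-airtime combination reaching 481.
cooking-show break + local-news insert + reality-finale break + weather segment reaches 483 using 103 s.
Any bundle with less than 103 s falls short of 481.

103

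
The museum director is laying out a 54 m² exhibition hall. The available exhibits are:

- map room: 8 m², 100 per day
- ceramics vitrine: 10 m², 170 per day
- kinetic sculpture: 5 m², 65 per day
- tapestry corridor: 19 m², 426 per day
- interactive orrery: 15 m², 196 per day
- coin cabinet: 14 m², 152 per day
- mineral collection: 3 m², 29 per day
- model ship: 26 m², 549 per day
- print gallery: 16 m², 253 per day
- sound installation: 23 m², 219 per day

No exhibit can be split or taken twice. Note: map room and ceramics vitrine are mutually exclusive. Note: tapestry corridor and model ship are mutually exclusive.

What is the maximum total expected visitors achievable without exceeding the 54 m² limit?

972

Taking ceramics vitrine + model ship + print gallery: 52 m² used, 972 in expected visitors.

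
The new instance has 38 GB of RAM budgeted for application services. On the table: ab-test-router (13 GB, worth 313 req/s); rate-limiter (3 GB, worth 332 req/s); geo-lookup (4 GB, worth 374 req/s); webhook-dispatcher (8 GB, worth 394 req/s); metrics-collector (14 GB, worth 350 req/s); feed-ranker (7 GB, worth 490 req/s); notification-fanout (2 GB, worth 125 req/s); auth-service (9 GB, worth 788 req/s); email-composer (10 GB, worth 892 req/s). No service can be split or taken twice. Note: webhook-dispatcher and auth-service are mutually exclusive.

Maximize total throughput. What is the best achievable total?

Taking rate-limiter + geo-lookup + feed-ranker + notification-fanout + auth-service + email-composer: 35 GB used, 3001 in throughput.
Nothing else feasible within 38 GB beats 3001.

3001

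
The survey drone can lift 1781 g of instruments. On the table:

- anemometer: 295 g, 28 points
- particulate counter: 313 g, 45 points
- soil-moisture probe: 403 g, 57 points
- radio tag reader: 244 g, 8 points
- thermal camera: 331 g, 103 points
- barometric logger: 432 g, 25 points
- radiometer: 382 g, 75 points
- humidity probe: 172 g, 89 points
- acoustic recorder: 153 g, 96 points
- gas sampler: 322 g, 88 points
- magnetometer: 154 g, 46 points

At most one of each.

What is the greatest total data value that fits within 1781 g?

508

Filling by ratio: radio tag reader + thermal camera + radiometer + humidity probe + acoustic recorder + gas sampler + magnetometer for 505, with 23 g left unused.
Dropping radio tag reader and magnetometer frees 398 g; slotting in soil-moisture probe (403 g) lifts the total to 508 at 1763 g.
Runner-up radio tag reader + thermal camera + radiometer + humidity probe + acoustic recorder + gas sampler + magnetometer tops out at 505.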